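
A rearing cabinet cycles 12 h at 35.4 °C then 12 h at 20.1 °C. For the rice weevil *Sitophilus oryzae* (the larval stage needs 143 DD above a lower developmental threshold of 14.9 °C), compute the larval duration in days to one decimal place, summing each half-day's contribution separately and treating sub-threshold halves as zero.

11.1 days

Day half: max(0, 35.4 − 14.9) × 0.5 = 20.5 × 0.5 = 10.25 DD.
Night half: max(0, 20.1 − 14.9) × 0.5 = 5.2 × 0.5 = 2.60 DD.
Per 24 h: 12.85 DD/day.
Duration = 143 / 12.85 = 11.128 ≈ 11.1 days.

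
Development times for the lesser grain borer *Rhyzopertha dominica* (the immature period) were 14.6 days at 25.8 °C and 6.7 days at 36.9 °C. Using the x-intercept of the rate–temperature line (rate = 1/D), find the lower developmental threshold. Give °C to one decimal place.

Linear rate model ⇒ the product D·(T − T_b) is constant across temperatures.
14.6·(25.8 − T_b) = 6.7·(36.9 − T_b)
T_b = (14.6·25.8 − 6.7·36.9) / (14.6 − 6.7) = 129.45 / 7.9 = 16.386 °C ≈ 16.4 °C.

16.4 °C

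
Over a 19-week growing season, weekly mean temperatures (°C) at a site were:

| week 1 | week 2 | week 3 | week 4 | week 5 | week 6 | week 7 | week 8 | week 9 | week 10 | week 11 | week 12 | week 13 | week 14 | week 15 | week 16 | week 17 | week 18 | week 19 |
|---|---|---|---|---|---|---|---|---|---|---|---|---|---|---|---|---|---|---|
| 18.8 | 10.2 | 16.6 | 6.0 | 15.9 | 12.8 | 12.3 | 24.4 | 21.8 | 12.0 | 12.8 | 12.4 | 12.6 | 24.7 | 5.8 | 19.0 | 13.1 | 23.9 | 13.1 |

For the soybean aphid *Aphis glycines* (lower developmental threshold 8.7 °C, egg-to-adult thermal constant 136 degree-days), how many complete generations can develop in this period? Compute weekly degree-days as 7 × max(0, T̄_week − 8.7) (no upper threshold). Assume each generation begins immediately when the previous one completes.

Weekly DD (7 × max(0, T̄ − 8.7)): 70.7, 10.5, 55.3, 0.0, 50.4, 28.7, 25.2, 109.9, 91.7, 23.1, 28.7, 25.9, 27.3, 112.0, 0.0, 72.1, 30.8, 106.4, 30.8.
Season total = 899.5 DD.
Complete generations = ⌊899.5 / 136⌋ = 6.

6 generations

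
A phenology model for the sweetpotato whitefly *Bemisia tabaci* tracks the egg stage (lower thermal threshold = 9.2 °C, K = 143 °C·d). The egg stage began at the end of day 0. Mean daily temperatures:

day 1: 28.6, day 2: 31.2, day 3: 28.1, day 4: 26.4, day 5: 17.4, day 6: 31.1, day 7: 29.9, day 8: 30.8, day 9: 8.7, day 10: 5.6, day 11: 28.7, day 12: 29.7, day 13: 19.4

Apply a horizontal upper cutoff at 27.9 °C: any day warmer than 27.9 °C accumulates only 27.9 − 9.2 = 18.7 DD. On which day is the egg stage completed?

Daily DD above 9.2 °C (capped at 18.7): 18.7, 18.7, 18.7, 17.2, 8.2, 18.7, 18.7, 18.7, 0.0, 0.0, 18.7, 18.7, 10.2.
Cumulative: 18.7, 37.4, 56.1, 73.3, 81.5, 100.2, 118.9, 137.6, 137.6, 137.6, 156.3, 175.0, 185.2.
The total first reaches 143 DD on day 11.

day 11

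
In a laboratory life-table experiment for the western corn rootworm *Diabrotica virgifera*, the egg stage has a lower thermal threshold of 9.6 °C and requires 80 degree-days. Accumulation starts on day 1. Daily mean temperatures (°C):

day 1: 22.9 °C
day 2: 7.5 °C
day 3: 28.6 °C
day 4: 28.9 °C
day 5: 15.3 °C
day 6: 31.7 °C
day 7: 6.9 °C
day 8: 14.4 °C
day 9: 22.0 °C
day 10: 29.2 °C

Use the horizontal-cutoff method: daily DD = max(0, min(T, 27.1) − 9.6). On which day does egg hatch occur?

Daily DD above 9.6 °C (capped at 17.5): 13.3, 0.0, 17.5, 17.5, 5.7, 17.5, 0.0, 4.8, 12.4, 17.5.
Cumulative: 13.3, 13.3, 30.8, 48.3, 54.0, 71.5, 71.5, 76.3, 88.7, 106.2.
The total first reaches 80 DD on day 9.

day 9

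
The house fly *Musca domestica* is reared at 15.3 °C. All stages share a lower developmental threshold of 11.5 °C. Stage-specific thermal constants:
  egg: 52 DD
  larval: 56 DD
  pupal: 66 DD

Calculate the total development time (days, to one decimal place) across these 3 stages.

45.8 days

Daily accumulation at 15.3 °C = 15.3 − 11.5 = 3.8 DD/day.
Total K = 52 + 56 + 66 = 174 DD.
Total duration = 174 / 3.8 = 45.789 ≈ 45.8 days.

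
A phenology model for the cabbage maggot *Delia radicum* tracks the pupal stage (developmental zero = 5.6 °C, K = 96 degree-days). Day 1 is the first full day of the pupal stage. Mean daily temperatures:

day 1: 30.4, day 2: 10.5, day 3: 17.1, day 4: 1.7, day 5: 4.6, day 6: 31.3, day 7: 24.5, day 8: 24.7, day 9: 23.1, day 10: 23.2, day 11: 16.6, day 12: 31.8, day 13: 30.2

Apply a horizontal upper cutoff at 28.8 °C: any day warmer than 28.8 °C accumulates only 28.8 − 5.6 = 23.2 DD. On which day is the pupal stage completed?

day 8

Daily DD above 5.6 °C (capped at 23.2): 23.2, 4.9, 11.5, 0.0, 0.0, 23.2, 18.9, 19.1, 17.5, 17.6, 11.0, 23.2, 23.2.
Cumulative: 23.2, 28.1, 39.6, 39.6, 39.6, 62.8, 81.7, 100.8, 118.3, 135.9, 146.9, 170.1, 193.3.
The total first reaches 96 DD on day 8.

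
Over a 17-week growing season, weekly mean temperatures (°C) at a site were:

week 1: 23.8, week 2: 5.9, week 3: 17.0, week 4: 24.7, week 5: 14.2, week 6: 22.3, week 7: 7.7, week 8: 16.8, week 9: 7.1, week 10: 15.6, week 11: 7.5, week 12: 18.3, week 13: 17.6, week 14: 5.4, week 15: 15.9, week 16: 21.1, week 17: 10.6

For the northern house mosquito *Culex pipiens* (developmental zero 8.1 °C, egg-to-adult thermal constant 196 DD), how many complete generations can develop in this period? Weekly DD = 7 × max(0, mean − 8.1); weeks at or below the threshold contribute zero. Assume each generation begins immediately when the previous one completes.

4 generations

Weekly DD (7 × max(0, T̄ − 8.1)): 109.9, 0.0, 62.3, 116.2, 42.7, 99.4, 0.0, 60.9, 0.0, 52.5, 0.0, 71.4, 66.5, 0.0, 54.6, 91.0, 17.5.
Season total = 844.9 DD.
Complete generations = ⌊844.9 / 196⌋ = 4.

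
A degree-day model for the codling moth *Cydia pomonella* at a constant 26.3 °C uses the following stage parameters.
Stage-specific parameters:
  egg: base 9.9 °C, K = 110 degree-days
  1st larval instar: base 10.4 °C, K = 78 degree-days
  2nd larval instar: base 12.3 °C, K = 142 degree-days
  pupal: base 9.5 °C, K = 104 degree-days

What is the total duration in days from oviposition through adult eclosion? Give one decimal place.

27.9 days

egg: 110 / (26.3 − 9.9) = 110 / 16.4 = 6.707 d.
1st larval instar: 78 / (26.3 − 10.4) = 78 / 15.9 = 4.906 d.
2nd larval instar: 142 / (26.3 − 12.3) = 142 / 14.0 = 10.143 d.
pupal: 104 / (26.3 − 9.5) = 104 / 16.8 = 6.190 d.
Sum = 27.946 ≈ 27.9 days.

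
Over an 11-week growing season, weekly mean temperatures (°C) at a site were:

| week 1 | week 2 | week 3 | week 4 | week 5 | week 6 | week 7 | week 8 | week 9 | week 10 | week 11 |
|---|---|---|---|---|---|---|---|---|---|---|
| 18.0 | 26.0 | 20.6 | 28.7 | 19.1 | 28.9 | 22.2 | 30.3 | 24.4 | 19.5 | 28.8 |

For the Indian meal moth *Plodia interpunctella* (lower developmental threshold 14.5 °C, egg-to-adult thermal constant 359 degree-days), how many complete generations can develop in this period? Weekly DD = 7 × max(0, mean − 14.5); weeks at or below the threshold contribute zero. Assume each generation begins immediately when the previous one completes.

Weekly DD (7 × max(0, T̄ − 14.5)): 24.5, 80.5, 42.7, 99.4, 32.2, 100.8, 53.9, 110.6, 69.3, 35.0, 100.1.
Season total = 749.0 DD.
Complete generations = ⌊749.0 / 359⌋ = 2.

2 generations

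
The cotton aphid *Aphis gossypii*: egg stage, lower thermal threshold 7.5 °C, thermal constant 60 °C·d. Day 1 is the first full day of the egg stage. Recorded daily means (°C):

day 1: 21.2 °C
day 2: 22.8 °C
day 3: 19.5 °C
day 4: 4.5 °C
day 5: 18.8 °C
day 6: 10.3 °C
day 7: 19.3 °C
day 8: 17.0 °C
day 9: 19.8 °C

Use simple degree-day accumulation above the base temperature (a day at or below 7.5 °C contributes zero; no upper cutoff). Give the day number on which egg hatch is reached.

Daily DD above 7.5 °C: 13.7, 15.3, 12.0, 0.0, 11.3, 2.8, 11.8, 9.5, 12.3.
Cumulative: 13.7, 29.0, 41.0, 41.0, 52.3, 55.1, 66.9, 76.4, 88.7.
The total first reaches 60 DD on day 7.

day 7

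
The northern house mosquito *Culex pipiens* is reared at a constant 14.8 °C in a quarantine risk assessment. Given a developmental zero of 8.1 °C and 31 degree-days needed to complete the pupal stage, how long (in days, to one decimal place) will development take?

4.6 days

Daily accumulation = 14.8 − 8.1 = 6.7 DD/day.
Duration = 31 / 6.7 = 4.627 ≈ 4.6 days.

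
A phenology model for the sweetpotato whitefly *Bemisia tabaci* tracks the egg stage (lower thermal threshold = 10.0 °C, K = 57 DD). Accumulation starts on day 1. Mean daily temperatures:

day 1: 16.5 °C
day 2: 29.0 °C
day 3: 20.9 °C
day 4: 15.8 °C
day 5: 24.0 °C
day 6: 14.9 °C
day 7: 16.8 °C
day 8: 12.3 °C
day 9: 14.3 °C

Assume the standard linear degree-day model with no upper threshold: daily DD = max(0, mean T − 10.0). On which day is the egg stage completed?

day 6

Daily DD above 10.0 °C: 6.5, 19.0, 10.9, 5.8, 14.0, 4.9, 6.8, 2.3, 4.3.
Cumulative: 6.5, 25.5, 36.4, 42.2, 56.2, 61.1, 67.9, 70.2, 74.5.
The total first reaches 57 DD on day 6.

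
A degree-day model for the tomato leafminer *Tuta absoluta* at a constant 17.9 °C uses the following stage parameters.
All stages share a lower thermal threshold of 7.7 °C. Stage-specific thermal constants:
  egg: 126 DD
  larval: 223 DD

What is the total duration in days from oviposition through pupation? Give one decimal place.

Daily accumulation at 17.9 °C = 17.9 − 7.7 = 10.2 DD/day.
Total K = 126 + 223 = 349 DD.
Total duration = 349 / 10.2 = 34.216 ≈ 34.2 days.

34.2 days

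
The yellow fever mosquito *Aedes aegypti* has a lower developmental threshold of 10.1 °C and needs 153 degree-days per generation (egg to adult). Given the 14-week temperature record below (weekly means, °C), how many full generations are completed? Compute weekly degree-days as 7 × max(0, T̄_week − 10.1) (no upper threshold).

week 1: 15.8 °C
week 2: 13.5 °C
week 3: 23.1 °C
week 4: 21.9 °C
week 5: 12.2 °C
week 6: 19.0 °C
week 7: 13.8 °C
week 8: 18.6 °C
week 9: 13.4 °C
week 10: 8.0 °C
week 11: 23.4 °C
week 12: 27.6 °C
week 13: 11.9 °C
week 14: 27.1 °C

Weekly DD (7 × max(0, T̄ − 10.1)): 39.9, 23.8, 91.0, 82.6, 14.7, 62.3, 25.9, 59.5, 23.1, 0.0, 93.1, 122.5, 12.6, 119.0.
Season total = 770.0 DD.
Complete generations = ⌊770.0 / 153⌋ = 5.

5 generations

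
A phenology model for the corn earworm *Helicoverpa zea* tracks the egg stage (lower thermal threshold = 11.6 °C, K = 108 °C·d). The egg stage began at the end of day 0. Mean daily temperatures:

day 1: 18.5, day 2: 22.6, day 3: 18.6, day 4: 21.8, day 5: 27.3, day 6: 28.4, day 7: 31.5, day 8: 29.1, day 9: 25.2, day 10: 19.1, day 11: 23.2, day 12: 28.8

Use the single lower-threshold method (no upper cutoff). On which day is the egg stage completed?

Daily DD above 11.6 °C: 6.9, 11.0, 7.0, 10.2, 15.7, 16.8, 19.9, 17.5, 13.6, 7.5, 11.6, 17.2.
Cumulative: 6.9, 17.9, 24.9, 35.1, 50.8, 67.6, 87.5, 105.0, 118.6, 126.1, 137.7, 154.9.
The total first reaches 108 DD on day 9.

day 9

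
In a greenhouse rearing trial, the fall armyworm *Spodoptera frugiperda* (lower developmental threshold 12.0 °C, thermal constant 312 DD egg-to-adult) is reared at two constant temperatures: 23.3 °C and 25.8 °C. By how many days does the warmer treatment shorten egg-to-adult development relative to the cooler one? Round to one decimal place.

5.0 days

At 23.3 °C: 312 / (23.3 − 12.0) = 312 / 11.3 = 27.611 d.
At 25.8 °C: 312 / (25.8 − 12.0) = 312 / 13.8 = 22.609 d.
Difference = |27.611 − 22.609| = 5.002 ≈ 5.0 days.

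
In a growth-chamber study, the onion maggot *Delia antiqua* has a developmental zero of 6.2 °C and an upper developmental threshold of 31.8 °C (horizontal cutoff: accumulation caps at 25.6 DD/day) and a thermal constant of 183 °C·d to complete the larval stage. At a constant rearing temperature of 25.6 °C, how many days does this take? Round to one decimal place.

Daily accumulation = 25.6 − 6.2 = 19.4 DD/day.
Duration = 183 / 19.4 = 9.433 ≈ 9.4 days.

9.4 days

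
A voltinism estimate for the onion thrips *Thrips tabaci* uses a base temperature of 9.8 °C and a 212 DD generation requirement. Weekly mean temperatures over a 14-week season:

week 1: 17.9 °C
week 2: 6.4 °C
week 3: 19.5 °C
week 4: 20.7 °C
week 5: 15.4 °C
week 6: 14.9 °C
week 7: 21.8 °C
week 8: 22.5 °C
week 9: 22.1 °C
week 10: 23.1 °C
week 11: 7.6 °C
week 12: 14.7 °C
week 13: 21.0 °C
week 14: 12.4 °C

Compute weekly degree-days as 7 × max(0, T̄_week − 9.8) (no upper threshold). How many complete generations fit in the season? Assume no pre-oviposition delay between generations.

3 generations

Weekly DD (7 × max(0, T̄ − 9.8)): 56.7, 0.0, 67.9, 76.3, 39.2, 35.7, 84.0, 88.9, 86.1, 93.1, 0.0, 34.3, 78.4, 18.2.
Season total = 758.8 DD.
Complete generations = ⌊758.8 / 212⌋ = 3.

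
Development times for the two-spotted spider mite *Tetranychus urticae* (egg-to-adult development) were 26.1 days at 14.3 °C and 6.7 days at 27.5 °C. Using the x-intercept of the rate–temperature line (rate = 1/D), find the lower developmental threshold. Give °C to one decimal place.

9.7 °C

Linear rate model ⇒ the product D·(T − T_b) is constant across temperatures.
26.1·(14.3 − T_b) = 6.7·(27.5 − T_b)
T_b = (26.1·14.3 − 6.7·27.5) / (26.1 − 6.7) = 188.98 / 19.4 = 9.741 °C ≈ 9.7 °C.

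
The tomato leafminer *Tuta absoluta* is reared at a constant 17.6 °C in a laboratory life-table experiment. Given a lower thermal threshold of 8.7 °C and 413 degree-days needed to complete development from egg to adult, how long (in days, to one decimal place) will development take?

Daily accumulation = 17.6 − 8.7 = 8.9 DD/day.
Duration = 413 / 8.9 = 46.404 ≈ 46.4 days.

46.4 days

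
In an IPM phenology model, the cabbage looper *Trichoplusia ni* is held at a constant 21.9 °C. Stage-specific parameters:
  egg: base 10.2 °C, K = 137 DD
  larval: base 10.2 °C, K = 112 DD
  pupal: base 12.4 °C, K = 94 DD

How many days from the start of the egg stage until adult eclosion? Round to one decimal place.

31.2 days

egg: 137 / (21.9 − 10.2) = 137 / 11.7 = 11.709 d.
larval: 112 / (21.9 − 10.2) = 112 / 11.7 = 9.573 d.
pupal: 94 / (21.9 − 12.4) = 94 / 9.5 = 9.895 d.
Sum = 31.177 ≈ 31.2 days.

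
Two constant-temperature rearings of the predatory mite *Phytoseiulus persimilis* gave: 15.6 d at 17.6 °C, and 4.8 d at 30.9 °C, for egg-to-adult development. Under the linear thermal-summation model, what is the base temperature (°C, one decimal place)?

Under the model K = D·(T − T_b), so D₁·(T₁ − T_b) = D₂·(T₂ − T_b).
15.6·(17.6 − T_b) = 4.8·(30.9 − T_b)
T_b = (15.6·17.6 − 4.8·30.9) / (15.6 − 4.8) = 126.24 / 10.8 = 11.689 °C ≈ 11.7 °C.

11.7 °C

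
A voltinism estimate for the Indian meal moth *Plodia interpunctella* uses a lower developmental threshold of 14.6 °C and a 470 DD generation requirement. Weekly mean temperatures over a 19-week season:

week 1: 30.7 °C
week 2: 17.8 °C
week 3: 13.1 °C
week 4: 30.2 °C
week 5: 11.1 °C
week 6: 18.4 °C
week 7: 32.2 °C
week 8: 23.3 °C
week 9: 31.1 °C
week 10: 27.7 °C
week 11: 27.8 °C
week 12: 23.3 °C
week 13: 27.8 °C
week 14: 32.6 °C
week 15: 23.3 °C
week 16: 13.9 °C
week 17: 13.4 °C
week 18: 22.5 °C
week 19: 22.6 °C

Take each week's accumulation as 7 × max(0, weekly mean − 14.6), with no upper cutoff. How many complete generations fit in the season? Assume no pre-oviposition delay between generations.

Weekly DD (7 × max(0, T̄ − 14.6)): 112.7, 22.4, 0.0, 109.2, 0.0, 26.6, 123.2, 60.9, 115.5, 91.7, 92.4, 60.9, 92.4, 126.0, 60.9, 0.0, 0.0, 55.3, 56.0.
Season total = 1206.1 DD.
Complete generations = ⌊1206.1 / 470⌋ = 2.

2 generations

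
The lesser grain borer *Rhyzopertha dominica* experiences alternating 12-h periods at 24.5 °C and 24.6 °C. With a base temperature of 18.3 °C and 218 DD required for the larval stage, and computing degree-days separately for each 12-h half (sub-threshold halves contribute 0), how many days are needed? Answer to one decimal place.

34.9 days

Day half: max(0, 24.5 − 18.3) × 0.5 = 6.2 × 0.5 = 3.10 DD.
Night half: max(0, 24.6 − 18.3) × 0.5 = 6.3 × 0.5 = 3.15 DD.
Per 24 h: 6.25 DD/day.
Duration = 218 / 6.25 = 34.880 ≈ 34.9 days.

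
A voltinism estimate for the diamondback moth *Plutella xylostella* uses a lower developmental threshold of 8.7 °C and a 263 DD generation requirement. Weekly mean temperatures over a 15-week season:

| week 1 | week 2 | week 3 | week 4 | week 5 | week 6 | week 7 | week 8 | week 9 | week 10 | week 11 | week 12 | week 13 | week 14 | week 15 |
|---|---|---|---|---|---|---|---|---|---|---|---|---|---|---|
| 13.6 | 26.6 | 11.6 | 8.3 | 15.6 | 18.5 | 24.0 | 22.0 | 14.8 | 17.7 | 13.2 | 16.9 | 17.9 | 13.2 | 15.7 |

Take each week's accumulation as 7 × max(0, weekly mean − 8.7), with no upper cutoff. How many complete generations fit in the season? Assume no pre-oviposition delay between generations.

Weekly DD (7 × max(0, T̄ − 8.7)): 34.3, 125.3, 20.3, 0.0, 48.3, 68.6, 107.1, 93.1, 42.7, 63.0, 31.5, 57.4, 64.4, 31.5, 49.0.
Season total = 836.5 DD.
Complete generations = ⌊836.5 / 263⌋ = 3.

3 generations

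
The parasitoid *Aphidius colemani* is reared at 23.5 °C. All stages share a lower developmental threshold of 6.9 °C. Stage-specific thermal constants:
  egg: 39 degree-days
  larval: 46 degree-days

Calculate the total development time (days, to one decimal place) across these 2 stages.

Daily accumulation at 23.5 °C = 23.5 − 6.9 = 16.6 DD/day.
Total K = 39 + 46 = 85 DD.
Total duration = 85 / 16.6 = 5.120 ≈ 5.1 days.

5.1 days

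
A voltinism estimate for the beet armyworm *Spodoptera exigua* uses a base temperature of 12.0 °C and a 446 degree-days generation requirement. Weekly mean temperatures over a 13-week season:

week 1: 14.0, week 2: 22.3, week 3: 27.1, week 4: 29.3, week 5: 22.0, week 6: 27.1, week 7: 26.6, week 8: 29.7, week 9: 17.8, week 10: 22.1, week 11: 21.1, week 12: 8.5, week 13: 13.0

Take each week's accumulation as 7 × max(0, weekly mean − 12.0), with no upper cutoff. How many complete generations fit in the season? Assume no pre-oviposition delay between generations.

2 generations

Weekly DD (7 × max(0, T̄ − 12.0)): 14.0, 72.1, 105.7, 121.1, 70.0, 105.7, 102.2, 123.9, 40.6, 70.7, 63.7, 0.0, 7.0.
Season total = 896.7 DD.
Complete generations = ⌊896.7 / 446⌋ = 2.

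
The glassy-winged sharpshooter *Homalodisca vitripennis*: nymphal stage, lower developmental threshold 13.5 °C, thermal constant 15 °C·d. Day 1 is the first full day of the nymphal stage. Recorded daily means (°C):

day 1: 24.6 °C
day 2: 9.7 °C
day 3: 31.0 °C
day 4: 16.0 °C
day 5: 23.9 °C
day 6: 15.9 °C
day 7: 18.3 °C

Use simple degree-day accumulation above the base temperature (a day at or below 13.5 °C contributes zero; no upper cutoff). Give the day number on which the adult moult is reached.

day 3

Daily DD above 13.5 °C: 11.1, 0.0, 17.5, 2.5, 10.4, 2.4, 4.8.
Cumulative: 11.1, 11.1, 28.6, 31.1, 41.5, 43.9, 48.7.
The total first reaches 15 DD on day 3.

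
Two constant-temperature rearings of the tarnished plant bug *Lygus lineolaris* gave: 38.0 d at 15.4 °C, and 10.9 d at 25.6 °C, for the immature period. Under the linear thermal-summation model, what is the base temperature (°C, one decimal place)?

11.3 °C

Under the model K = D·(T − T_b), so D₁·(T₁ − T_b) = D₂·(T₂ − T_b).
38.0·(15.4 − T_b) = 10.9·(25.6 − T_b)
T_b = (38.0·15.4 − 10.9·25.6) / (38.0 − 10.9) = 306.16 / 27.1 = 11.297 °C ≈ 11.3 °C.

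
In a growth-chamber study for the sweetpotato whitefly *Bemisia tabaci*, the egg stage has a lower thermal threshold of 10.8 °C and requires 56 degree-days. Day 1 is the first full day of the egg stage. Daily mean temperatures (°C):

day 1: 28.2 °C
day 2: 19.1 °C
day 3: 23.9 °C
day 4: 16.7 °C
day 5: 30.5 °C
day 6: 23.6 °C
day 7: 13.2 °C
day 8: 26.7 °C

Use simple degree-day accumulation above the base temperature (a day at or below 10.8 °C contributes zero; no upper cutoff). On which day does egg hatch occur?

day 5

Daily DD above 10.8 °C: 17.4, 8.3, 13.1, 5.9, 19.7, 12.8, 2.4, 15.9.
Cumulative: 17.4, 25.7, 38.8, 44.7, 64.4, 77.2, 79.6, 95.5.
The total first reaches 56 DD on day 5.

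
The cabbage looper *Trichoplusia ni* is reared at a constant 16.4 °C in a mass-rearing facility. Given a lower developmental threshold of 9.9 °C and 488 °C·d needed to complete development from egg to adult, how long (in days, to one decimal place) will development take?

75.1 days

Daily accumulation = 16.4 − 9.9 = 6.5 DD/day.
Duration = 488 / 6.5 = 75.077 ≈ 75.1 days.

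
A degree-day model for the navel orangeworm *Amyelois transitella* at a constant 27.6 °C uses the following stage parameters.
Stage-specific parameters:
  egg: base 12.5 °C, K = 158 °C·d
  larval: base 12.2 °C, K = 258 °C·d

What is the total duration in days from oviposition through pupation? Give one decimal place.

27.2 days

egg: 158 / (27.6 − 12.5) = 158 / 15.1 = 10.464 d.
larval: 258 / (27.6 − 12.2) = 258 / 15.4 = 16.753 d.
Sum = 27.217 ≈ 27.2 days.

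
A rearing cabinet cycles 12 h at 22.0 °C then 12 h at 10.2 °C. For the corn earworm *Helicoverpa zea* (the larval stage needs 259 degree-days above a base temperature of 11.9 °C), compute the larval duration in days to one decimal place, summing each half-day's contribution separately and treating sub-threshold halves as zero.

Day half: max(0, 22.0 − 11.9) × 0.5 = 10.1 × 0.5 = 5.05 DD.
Night half: max(0, 10.2 − 11.9) × 0.5 = 0.0 × 0.5 = 0.00 DD.
Per 24 h: 5.05 DD/day.
Duration = 259 / 5.05 = 51.287 ≈ 51.3 days.

51.3 days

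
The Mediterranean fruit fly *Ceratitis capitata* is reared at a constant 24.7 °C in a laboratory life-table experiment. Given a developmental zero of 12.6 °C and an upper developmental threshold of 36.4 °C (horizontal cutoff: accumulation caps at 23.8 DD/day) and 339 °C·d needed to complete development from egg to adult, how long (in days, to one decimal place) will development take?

Daily accumulation = 24.7 − 12.6 = 12.1 DD/day.
Duration = 339 / 12.1 = 28.017 ≈ 28.0 days.

28.0 days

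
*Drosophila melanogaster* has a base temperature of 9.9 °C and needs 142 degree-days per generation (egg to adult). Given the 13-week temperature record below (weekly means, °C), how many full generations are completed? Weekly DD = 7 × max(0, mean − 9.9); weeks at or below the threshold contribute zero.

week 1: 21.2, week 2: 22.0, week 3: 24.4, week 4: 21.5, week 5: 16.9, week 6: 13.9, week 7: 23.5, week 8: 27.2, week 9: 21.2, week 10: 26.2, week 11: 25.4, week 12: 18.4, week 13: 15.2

7 generations

Weekly DD (7 × max(0, T̄ − 9.9)): 79.1, 84.7, 101.5, 81.2, 49.0, 28.0, 95.2, 121.1, 79.1, 114.1, 108.5, 59.5, 37.1.
Season total = 1038.1 DD.
Complete generations = ⌊1038.1 / 142⌋ = 7.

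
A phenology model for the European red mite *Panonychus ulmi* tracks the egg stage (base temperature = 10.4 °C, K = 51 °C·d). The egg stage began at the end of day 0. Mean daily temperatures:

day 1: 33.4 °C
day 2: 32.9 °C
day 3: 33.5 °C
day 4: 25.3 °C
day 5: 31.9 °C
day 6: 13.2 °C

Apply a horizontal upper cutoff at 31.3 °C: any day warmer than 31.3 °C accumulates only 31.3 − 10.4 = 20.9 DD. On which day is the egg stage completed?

Daily DD above 10.4 °C (capped at 20.9): 20.9, 20.9, 20.9, 14.9, 20.9, 2.8.
Cumulative: 20.9, 41.8, 62.7, 77.6, 98.5, 101.3.
The total first reaches 51 DD on day 3.

day 3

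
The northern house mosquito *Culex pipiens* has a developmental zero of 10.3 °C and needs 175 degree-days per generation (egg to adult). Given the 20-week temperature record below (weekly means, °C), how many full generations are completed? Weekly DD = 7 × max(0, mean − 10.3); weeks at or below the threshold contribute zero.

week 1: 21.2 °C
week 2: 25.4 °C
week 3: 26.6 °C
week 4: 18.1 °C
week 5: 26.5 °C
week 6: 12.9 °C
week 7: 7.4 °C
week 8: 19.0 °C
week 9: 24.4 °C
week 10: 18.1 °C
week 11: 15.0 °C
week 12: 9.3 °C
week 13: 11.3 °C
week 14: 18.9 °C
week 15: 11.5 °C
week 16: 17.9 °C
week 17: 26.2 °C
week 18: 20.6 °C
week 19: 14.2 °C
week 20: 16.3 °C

Weekly DD (7 × max(0, T̄ − 10.3)): 76.3, 105.7, 114.1, 54.6, 113.4, 18.2, 0.0, 60.9, 98.7, 54.6, 32.9, 0.0, 7.0, 60.2, 8.4, 53.2, 111.3, 72.1, 27.3, 42.0.
Season total = 1110.9 DD.
Complete generations = ⌊1110.9 / 175⌋ = 6.

6 generations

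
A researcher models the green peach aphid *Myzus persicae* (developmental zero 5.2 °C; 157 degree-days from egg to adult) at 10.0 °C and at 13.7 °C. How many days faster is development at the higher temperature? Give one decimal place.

At 10.0 °C: 157 / (10.0 − 5.2) = 157 / 4.8 = 32.708 d.
At 13.7 °C: 157 / (13.7 − 5.2) = 157 / 8.5 = 18.471 d.
Difference = |32.708 − 18.471| = 14.238 ≈ 14.2 days.

14.2 days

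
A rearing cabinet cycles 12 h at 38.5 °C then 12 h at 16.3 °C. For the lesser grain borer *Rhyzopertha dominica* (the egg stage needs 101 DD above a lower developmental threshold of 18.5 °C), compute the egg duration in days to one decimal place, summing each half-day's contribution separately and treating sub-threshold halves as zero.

10.1 days

Day half: max(0, 38.5 − 18.5) × 0.5 = 20.0 × 0.5 = 10.00 DD.
Night half: max(0, 16.3 − 18.5) × 0.5 = 0.0 × 0.5 = 0.00 DD.
Per 24 h: 10.00 DD/day.
Duration = 101 / 10.00 = 10.100 ≈ 10.1 days.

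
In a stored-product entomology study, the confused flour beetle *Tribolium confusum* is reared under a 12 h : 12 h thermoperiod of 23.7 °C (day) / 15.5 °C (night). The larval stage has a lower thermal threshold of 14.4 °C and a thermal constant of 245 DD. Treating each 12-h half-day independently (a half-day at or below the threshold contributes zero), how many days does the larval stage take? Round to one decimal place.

47.1 days

Day half: max(0, 23.7 − 14.4) × 0.5 = 9.3 × 0.5 = 4.65 DD.
Night half: max(0, 15.5 − 14.4) × 0.5 = 1.1 × 0.5 = 0.55 DD.
Per 24 h: 5.20 DD/day.
Duration = 245 / 5.20 = 47.115 ≈ 47.1 days.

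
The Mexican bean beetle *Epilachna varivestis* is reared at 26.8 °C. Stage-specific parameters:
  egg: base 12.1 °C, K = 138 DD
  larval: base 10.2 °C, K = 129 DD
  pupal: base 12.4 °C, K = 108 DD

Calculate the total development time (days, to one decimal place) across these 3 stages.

egg: 138 / (26.8 − 12.1) = 138 / 14.7 = 9.388 d.
larval: 129 / (26.8 − 10.2) = 129 / 16.6 = 7.771 d.
pupal: 108 / (26.8 − 12.4) = 108 / 14.4 = 7.500 d.
Sum = 24.659 ≈ 24.7 days.

24.7 days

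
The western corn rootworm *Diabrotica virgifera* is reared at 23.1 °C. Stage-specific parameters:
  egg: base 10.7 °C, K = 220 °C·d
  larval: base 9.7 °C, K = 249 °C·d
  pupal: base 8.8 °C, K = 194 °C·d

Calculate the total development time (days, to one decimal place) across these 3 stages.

egg: 220 / (23.1 − 10.7) = 220 / 12.4 = 17.742 d.
larval: 249 / (23.1 − 9.7) = 249 / 13.4 = 18.582 d.
pupal: 194 / (23.1 − 8.8) = 194 / 14.3 = 13.566 d.
Sum = 49.890 ≈ 49.9 days.

49.9 days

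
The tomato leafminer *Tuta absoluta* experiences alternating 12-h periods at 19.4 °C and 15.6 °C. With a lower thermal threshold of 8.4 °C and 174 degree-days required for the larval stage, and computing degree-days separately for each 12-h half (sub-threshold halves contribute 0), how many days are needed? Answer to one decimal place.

Day half: max(0, 19.4 − 8.4) × 0.5 = 11.0 × 0.5 = 5.50 DD.
Night half: max(0, 15.6 − 8.4) × 0.5 = 7.2 × 0.5 = 3.60 DD.
Per 24 h: 9.10 DD/day.
Duration = 174 / 9.10 = 19.121 ≈ 19.1 days.

19.1 days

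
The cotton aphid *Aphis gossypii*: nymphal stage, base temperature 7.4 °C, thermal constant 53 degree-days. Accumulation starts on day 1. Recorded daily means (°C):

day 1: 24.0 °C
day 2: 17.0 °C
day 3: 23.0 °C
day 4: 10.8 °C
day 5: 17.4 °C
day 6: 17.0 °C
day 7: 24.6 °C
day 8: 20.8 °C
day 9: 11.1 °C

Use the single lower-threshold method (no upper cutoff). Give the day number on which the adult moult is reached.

day 5

Daily DD above 7.4 °C: 16.6, 9.6, 15.6, 3.4, 10.0, 9.6, 17.2, 13.4, 3.7.
Cumulative: 16.6, 26.2, 41.8, 45.2, 55.2, 64.8, 82.0, 95.4, 99.1.
The total first reaches 53 DD on day 5.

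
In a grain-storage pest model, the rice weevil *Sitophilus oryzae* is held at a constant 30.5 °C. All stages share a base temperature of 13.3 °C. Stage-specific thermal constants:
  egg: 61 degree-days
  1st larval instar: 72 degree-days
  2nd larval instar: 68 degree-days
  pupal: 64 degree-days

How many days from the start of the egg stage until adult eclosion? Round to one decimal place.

Daily accumulation at 30.5 °C = 30.5 − 13.3 = 17.2 DD/day.
Total K = 61 + 72 + 68 + 64 = 265 DD.
Total duration = 265 / 17.2 = 15.407 ≈ 15.4 days.

15.4 days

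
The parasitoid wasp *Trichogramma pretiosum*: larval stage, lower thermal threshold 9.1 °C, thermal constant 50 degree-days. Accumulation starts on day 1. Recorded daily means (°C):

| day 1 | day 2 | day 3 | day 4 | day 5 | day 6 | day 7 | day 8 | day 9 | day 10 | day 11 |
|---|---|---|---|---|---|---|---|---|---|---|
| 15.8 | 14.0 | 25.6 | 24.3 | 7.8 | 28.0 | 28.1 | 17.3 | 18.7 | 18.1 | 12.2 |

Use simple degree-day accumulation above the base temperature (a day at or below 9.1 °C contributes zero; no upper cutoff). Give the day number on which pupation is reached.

Daily DD above 9.1 °C: 6.7, 4.9, 16.5, 15.2, 0.0, 18.9, 19.0, 8.2, 9.6, 9.0, 3.1.
Cumulative: 6.7, 11.6, 28.1, 43.3, 43.3, 62.2, 81.2, 89.4, 99.0, 108.0, 111.1.
The total first reaches 50 DD on day 6.

day 6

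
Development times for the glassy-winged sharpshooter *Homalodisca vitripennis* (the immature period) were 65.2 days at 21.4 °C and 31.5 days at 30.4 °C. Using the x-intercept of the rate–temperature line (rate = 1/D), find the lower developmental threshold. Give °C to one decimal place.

Equal thermal constants: D₁(T₁ − T_b) = D₂(T₂ − T_b).
65.2·(21.4 − T_b) = 31.5·(30.4 − T_b)
T_b = (65.2·21.4 − 31.5·30.4) / (65.2 − 31.5) = 437.68 / 33.7 = 12.988 °C ≈ 13.0 °C.

13.0 °C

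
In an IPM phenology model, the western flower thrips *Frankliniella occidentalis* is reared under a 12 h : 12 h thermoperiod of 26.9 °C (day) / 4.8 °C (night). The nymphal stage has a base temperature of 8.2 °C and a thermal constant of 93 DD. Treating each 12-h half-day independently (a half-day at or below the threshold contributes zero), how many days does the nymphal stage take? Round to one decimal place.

9.9 days

Day half: max(0, 26.9 − 8.2) × 0.5 = 18.7 × 0.5 = 9.35 DD.
Night half: max(0, 4.8 − 8.2) × 0.5 = 0.0 × 0.5 = 0.00 DD.
Per 24 h: 9.35 DD/day.
Duration = 93 / 9.35 = 9.947 ≈ 9.9 days.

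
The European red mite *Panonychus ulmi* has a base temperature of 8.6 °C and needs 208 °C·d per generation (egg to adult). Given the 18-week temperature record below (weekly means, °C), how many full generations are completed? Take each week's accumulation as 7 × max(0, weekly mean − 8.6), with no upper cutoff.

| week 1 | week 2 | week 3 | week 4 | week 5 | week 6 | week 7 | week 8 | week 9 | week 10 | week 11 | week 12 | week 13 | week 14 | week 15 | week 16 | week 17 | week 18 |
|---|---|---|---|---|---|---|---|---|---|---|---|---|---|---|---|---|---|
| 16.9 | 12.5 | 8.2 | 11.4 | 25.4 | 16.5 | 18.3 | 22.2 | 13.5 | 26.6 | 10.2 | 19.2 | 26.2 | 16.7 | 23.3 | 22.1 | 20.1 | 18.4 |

Weekly DD (7 × max(0, T̄ − 8.6)): 58.1, 27.3, 0.0, 19.6, 117.6, 55.3, 67.9, 95.2, 34.3, 126.0, 11.2, 74.2, 123.2, 56.7, 102.9, 94.5, 80.5, 68.6.
Season total = 1213.1 DD.
Complete generations = ⌊1213.1 / 208⌋ = 5.

5 generations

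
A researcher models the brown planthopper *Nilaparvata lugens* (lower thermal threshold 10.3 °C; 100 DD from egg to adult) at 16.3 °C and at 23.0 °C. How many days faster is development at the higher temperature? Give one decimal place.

8.8 days

At 16.3 °C: 100 / (16.3 − 10.3) = 100 / 6.0 = 16.667 d.
At 23.0 °C: 100 / (23.0 − 10.3) = 100 / 12.7 = 7.874 d.
Difference = |16.667 − 7.874| = 8.793 ≈ 8.8 days.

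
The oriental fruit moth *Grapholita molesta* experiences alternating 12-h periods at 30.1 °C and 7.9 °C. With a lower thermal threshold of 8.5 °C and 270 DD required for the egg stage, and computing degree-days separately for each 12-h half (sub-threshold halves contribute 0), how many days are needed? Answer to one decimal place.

Day half: max(0, 30.1 − 8.5) × 0.5 = 21.6 × 0.5 = 10.80 DD.
Night half: max(0, 7.9 − 8.5) × 0.5 = 0.0 × 0.5 = 0.00 DD.
Per 24 h: 10.80 DD/day.
Duration = 270 / 10.80 = 25.000 ≈ 25.0 days.

25.0 days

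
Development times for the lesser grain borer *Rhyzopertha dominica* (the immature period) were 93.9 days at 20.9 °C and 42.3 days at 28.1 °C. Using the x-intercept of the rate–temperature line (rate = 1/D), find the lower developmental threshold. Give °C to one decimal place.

15.0 °C

Linear rate model ⇒ the product D·(T − T_b) is constant across temperatures.
93.9·(20.9 − T_b) = 42.3·(28.1 − T_b)
T_b = (93.9·20.9 − 42.3·28.1) / (93.9 − 42.3) = 773.88 / 51.6 = 14.998 °C ≈ 15.0 °C.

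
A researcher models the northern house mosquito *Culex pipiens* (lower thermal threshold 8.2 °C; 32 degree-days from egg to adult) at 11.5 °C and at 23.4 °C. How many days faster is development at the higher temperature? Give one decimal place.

At 11.5 °C: 32 / (11.5 − 8.2) = 32 / 3.3 = 9.697 d.
At 23.4 °C: 32 / (23.4 − 8.2) = 32 / 15.2 = 2.105 d.
Difference = |9.697 − 2.105| = 7.592 ≈ 7.6 days.

7.6 days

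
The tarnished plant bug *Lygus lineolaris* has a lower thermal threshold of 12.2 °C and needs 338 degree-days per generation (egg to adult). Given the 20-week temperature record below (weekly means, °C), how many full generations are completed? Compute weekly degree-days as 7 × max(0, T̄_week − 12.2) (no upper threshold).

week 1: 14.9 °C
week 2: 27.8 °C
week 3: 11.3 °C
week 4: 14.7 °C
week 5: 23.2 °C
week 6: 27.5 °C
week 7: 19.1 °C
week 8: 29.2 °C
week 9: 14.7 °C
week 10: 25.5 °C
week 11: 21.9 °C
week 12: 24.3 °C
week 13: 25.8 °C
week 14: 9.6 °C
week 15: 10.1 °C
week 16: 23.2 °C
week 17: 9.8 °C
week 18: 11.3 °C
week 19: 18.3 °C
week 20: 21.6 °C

Weekly DD (7 × max(0, T̄ − 12.2)): 18.9, 109.2, 0.0, 17.5, 77.0, 107.1, 48.3, 119.0, 17.5, 93.1, 67.9, 84.7, 95.2, 0.0, 0.0, 77.0, 0.0, 0.0, 42.7, 65.8.
Season total = 1040.9 DD.
Complete generations = ⌊1040.9 / 338⌋ = 3.

3 generations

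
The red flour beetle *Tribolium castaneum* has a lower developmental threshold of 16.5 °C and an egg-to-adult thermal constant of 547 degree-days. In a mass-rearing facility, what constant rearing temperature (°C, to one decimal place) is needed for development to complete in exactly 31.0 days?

Required daily accumulation = 547 / 31.0 = 17.645 DD/day.
T = T_base + 17.645 = 16.5 + 17.645 = 34.145 ≈ 34.1 °C.

34.1 °C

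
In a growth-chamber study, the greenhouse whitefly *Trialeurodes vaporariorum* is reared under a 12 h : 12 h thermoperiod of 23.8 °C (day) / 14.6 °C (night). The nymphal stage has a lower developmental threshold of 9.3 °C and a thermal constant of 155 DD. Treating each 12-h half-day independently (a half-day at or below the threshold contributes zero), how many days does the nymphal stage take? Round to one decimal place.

Day half: max(0, 23.8 − 9.3) × 0.5 = 14.5 × 0.5 = 7.25 DD.
Night half: max(0, 14.6 − 9.3) × 0.5 = 5.3 × 0.5 = 2.65 DD.
Per 24 h: 9.90 DD/day.
Duration = 155 / 9.90 = 15.657 ≈ 15.7 days.

15.7 days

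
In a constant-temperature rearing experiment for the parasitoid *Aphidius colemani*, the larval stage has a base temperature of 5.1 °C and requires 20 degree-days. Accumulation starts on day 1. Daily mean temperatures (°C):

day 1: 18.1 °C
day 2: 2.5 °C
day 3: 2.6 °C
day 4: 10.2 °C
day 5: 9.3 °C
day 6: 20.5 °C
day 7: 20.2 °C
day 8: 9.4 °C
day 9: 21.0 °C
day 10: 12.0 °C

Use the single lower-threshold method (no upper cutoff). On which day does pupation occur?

day 5

Daily DD above 5.1 °C: 13.0, 0.0, 0.0, 5.1, 4.2, 15.4, 15.1, 4.3, 15.9, 6.9.
Cumulative: 13.0, 13.0, 13.0, 18.1, 22.3, 37.7, 52.8, 57.1, 73.0, 79.9.
The total first reaches 20 DD on day 5.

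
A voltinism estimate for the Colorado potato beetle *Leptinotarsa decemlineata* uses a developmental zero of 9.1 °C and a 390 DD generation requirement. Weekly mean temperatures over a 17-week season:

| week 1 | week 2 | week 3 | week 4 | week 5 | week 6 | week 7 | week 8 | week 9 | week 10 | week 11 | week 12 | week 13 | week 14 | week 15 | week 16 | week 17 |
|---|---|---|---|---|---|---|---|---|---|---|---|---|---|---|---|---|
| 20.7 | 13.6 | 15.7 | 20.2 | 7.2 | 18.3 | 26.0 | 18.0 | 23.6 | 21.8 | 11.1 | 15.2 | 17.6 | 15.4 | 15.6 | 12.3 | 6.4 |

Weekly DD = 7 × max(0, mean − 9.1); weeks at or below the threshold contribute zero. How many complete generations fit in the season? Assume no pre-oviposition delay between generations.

2 generations

Weekly DD (7 × max(0, T̄ − 9.1)): 81.2, 31.5, 46.2, 77.7, 0.0, 64.4, 118.3, 62.3, 101.5, 88.9, 14.0, 42.7, 59.5, 44.1, 45.5, 22.4, 0.0.
Season total = 900.2 DD.
Complete generations = ⌊900.2 / 390⌋ = 2.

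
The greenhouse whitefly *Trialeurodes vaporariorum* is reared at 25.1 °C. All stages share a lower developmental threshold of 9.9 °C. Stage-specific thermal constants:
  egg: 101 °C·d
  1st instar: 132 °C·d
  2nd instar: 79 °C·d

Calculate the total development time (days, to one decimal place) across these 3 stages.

Daily accumulation at 25.1 °C = 25.1 − 9.9 = 15.2 DD/day.
Total K = 101 + 132 + 79 = 312 DD.
Total duration = 312 / 15.2 = 20.526 ≈ 20.5 days.

20.5 days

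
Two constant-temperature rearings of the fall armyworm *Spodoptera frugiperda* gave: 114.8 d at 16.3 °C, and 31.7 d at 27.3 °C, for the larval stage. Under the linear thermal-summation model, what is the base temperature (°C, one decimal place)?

12.1 °C

Under the model K = D·(T − T_b), so D₁·(T₁ − T_b) = D₂·(T₂ − T_b).
114.8·(16.3 − T_b) = 31.7·(27.3 − T_b)
T_b = (114.8·16.3 − 31.7·27.3) / (114.8 − 31.7) = 1005.83 / 83.1 = 12.104 °C ≈ 12.1 °C.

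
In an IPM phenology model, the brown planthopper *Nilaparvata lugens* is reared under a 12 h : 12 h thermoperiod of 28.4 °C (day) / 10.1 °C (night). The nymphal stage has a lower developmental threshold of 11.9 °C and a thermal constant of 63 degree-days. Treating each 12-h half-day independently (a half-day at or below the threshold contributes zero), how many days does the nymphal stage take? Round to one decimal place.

Day half: max(0, 28.4 − 11.9) × 0.5 = 16.5 × 0.5 = 8.25 DD.
Night half: max(0, 10.1 − 11.9) × 0.5 = 0.0 × 0.5 = 0.00 DD.
Per 24 h: 8.25 DD/day.
Duration = 63 / 8.25 = 7.636 ≈ 7.6 days.

7.6 days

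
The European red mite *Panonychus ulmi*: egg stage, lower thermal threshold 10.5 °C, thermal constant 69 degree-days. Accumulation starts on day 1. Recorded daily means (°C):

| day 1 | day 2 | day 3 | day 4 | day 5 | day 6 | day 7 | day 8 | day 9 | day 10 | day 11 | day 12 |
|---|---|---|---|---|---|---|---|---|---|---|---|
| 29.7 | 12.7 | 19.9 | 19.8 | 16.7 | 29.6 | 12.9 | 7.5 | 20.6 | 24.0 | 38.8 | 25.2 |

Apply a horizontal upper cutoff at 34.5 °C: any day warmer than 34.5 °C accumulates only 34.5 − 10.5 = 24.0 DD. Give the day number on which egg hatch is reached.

Daily DD above 10.5 °C (capped at 24.0): 19.2, 2.2, 9.4, 9.3, 6.2, 19.1, 2.4, 0.0, 10.1, 13.5, 24.0, 14.7.
Cumulative: 19.2, 21.4, 30.8, 40.1, 46.3, 65.4, 67.8, 67.8, 77.9, 91.4, 115.4, 130.1.
The total first reaches 69 DD on day 9.

day 9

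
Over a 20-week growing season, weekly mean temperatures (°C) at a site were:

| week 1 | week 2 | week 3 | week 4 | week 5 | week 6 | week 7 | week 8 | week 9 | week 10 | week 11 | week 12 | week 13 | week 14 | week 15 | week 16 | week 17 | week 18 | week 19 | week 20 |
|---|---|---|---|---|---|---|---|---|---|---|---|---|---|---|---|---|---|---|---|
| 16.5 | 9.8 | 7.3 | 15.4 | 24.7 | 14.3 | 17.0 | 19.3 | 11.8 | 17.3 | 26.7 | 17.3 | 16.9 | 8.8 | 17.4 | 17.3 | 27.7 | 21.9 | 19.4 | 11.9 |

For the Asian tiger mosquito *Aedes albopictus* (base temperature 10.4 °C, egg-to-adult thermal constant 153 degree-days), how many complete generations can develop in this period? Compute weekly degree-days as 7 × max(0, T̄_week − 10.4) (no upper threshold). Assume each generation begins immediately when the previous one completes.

Weekly DD (7 × max(0, T̄ − 10.4)): 42.7, 0.0, 0.0, 35.0, 100.1, 27.3, 46.2, 62.3, 9.8, 48.3, 114.1, 48.3, 45.5, 0.0, 49.0, 48.3, 121.1, 80.5, 63.0, 10.5.
Season total = 952.0 DD.
Complete generations = ⌊952.0 / 153⌋ = 6.

6 generations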